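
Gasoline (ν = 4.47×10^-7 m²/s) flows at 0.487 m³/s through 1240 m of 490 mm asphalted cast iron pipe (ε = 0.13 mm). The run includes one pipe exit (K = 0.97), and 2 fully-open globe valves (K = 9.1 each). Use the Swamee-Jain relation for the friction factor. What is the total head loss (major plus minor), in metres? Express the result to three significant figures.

V = 4Q/(πD²) = 2.583 m/s; V²/2g = 0.3399 m
Re = 2.83×10^6, ε/D = 2.65×10^-4 → f = 0.01492 (Swamee-Jain)
Major: h_f = f(L/D)·V²/2g = 0.01492·2531·0.3399 = 12.84 m
Minor: ΣK = 19.2; h_m = ΣK·V²/2g = 6.517 m
Total H_L = 12.84 + 6.517 = 19.35 m

H_L ≈ 19.4 m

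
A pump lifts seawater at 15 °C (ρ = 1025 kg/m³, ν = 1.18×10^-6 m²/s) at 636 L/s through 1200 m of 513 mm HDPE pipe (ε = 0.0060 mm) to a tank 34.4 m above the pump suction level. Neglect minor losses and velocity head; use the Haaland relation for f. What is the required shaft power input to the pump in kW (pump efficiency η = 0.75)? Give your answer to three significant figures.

V = 4Q/(πD²) = 3.077 m/s; Re = 1.34×10^6; ε/D = 1.17×10^-5; f = 0.01130
h_f = f(L/D)V²/2g = 12.76 m
Total head H = z + h_f = 34.4 + 12.76 = 47.16 m
P_hyd = ρgQH = 1025·9.81·0.636·47.16 = 301.6 kW
P_shaft = P_hyd/η = 301.6/0.75 = 402.1 kW

P_shaft ≈ 402 kW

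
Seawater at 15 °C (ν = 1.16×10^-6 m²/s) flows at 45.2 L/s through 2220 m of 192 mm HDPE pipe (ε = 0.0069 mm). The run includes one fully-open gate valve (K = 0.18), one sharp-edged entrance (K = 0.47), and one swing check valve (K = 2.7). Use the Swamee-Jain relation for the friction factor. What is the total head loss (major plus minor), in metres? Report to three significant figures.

H_L ≈ 22.2 m

V = 4Q/(πD²) = 1.561 m/s; V²/2g = 0.1242 m
Re = 2.58×10^5, ε/D = 3.59×10^-5 → f = 0.01516 (Swamee-Jain)
Major: h_f = f(L/D)·V²/2g = 0.01516·11562·0.1242 = 21.78 m
Minor: ΣK = 3.35; h_m = ΣK·V²/2g = 0.4161 m
Total H_L = 21.78 + 0.4161 = 22.19 m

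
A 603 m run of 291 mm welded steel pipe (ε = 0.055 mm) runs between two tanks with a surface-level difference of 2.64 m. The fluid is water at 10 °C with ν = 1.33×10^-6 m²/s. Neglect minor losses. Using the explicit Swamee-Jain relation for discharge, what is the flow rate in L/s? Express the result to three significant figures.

Swamee-Jain (Type II): Q = -0.965·√(gD⁵h_f/L)·ln[ε/(3.7D) + √(3.17ν²L/(gD³h_f))]
√(gD⁵h_f/L) = √(9.81·0.291⁵·2.64/603) = 0.009467
ε/(3.7D) = 5.11×10^-5; √(3.17ν²L/(gD³h_f)) = 7.28×10^-5
Q = -0.965·0.009467·ln(1.239×10^-4) = 0.08219 m³/s
Check: V = 1.24 m/s, Re = 2.70×10^5, f = 0.01642, h_f = 2.65 m ≈ 2.64 m ✓

Q ≈ 82.2 L/s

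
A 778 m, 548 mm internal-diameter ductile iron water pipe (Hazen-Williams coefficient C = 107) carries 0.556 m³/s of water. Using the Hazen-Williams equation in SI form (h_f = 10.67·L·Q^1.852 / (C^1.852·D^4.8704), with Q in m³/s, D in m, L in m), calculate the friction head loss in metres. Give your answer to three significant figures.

h_f ≈ 9.14 m

h_f = 10.67·778·0.556^1.852 / (107^1.852·0.548^4.8704) = 9.138 m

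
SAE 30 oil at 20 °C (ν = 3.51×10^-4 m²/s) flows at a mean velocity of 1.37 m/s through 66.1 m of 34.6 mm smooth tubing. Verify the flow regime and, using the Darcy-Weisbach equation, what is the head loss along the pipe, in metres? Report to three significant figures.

h_f ≈ 86.6 m

Re = VD/ν = 1.37·0.03460/3.51×10^-4 = 135 → laminar (Re < 2300)
f = 64/Re = 0.4739
h_f = f(L/D)V²/(2g) = 0.4739·(66.1/0.03460)·1.37²/(2·9.81) = 86.61 m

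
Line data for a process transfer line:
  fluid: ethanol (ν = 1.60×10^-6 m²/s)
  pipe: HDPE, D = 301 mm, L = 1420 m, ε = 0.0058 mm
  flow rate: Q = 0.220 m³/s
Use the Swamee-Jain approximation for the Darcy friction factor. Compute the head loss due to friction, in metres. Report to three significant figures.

V = 4Q/(πD²) = 4·0.220/(π·0.301²) = 3.092 m/s
Re = VD/ν = 3.092·0.301/1.60×10^-6 = 5.82×10^5 → turbulent
ε/D = 0.0058/301 = 1.93×10^-5
Swamee-Jain: f = 0.01308
h_f = f(L/D)V²/(2g) = 0.01308·(1420/0.301)·3.092²/(2·9.81) = 30.06 m

h_f ≈ 30.1 m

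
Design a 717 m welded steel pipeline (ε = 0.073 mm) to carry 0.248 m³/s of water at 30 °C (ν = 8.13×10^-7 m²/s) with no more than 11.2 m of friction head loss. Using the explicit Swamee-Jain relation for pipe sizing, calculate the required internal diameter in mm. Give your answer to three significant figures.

D ≈ 349 mm

Swamee-Jain (Type III): D = 0.66·[ε^1.25·(LQ²/(gh_f))^4.75 + ν·Q^9.4·(L/(gh_f))^5.2]^0.04
LQ²/(gh_f) = 0.4014; L/(gh_f) = 6.526
Term 1 = ε^1.25·(…)^4.75 = 8.83×10^-8; Term 2 = ν·Q^9.4·(…)^5.2 = 2.84×10^-8
D = 0.66·(8.83×10^-8 + 2.84×10^-8)^0.04 = 0.3485 m = 349 mm
Check: V = 2.60 m/s, Re = 1.11×10^6, f = 0.01479, h_f = 10.5 m ≈ 11.2 m ✓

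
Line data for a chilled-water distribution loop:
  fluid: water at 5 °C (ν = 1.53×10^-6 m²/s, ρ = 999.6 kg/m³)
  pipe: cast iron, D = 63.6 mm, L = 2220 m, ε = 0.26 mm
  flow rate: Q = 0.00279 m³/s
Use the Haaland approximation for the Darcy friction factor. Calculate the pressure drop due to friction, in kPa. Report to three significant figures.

V = 4Q/(πD²) = 4·0.00279/(π·0.0636²) = 0.8782 m/s
Re = VD/ν = 0.8782·0.0636/1.53×10^-6 = 3.65×10^4 → turbulent
ε/D = 0.26/63.6 = 0.00409
Haaland: f = 0.03115
h_f = f(L/D)V²/(2g) = 0.03115·(2220/0.0636)·0.8782²/(2·9.81) = 42.74 m
Δp = ρg·h_f = 999.6·9.81·42.74 = 419.1 kPa

Δp ≈ 419 kPa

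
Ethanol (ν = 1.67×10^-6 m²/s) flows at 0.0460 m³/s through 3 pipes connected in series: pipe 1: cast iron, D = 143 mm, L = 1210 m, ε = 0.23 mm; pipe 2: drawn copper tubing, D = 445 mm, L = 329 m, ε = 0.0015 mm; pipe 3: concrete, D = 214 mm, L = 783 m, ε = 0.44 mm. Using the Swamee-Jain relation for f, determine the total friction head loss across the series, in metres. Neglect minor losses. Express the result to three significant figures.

H ≈ 89.5 m

Pipe 1: V = 2.864 m/s, Re = 2.45×10^5, ε/D = 0.00161, f = 0.02313, h_1 = f(L/D)V²/2g = 81.83 m
Pipe 2: V = 0.2958 m/s, Re = 7.88×10^4, ε/D = 3.37×10^-6, f = 0.01880, h_2 = f(L/D)V²/2g = 0.06198 m
Pipe 3: V = 1.279 m/s, Re = 1.64×10^5, ε/D = 0.00206, f = 0.02484, h_3 = f(L/D)V²/2g = 7.576 m
Series → Q common, losses add: H = Σh = 89.47 m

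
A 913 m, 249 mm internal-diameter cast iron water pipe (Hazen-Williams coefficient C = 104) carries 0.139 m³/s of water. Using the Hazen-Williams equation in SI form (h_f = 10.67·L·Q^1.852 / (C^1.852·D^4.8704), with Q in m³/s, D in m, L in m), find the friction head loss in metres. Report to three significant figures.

h_f ≈ 40.4 m

h_f = 10.67·913·0.139^1.852 / (104^1.852·0.249^4.8704) = 40.43 m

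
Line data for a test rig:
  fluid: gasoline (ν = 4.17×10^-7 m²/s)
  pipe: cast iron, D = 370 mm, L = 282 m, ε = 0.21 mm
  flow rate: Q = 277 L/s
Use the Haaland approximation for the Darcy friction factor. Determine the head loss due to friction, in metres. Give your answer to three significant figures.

h_f ≈ 4.49 m

V = 4Q/(πD²) = 4·0.277/(π·0.370²) = 2.576 m/s
Re = VD/ν = 2.576·0.370/4.17×10^-7 = 2.29×10^6 → turbulent
ε/D = 0.21/370 = 5.68×10^-4
Haaland: f = 0.01740
h_f = f(L/D)V²/(2g) = 0.01740·(282/0.370)·2.576²/(2·9.81) = 4.486 m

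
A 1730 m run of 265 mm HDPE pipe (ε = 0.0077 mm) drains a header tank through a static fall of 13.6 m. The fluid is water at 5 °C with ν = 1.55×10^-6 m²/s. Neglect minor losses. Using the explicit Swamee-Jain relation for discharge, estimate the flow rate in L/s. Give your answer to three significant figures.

Swamee-Jain (Type II): Q = -0.965·√(gD⁵h_f/L)·ln[ε/(3.7D) + √(3.17ν²L/(gD³h_f))]
√(gD⁵h_f/L) = √(9.81·0.265⁵·13.6/1730) = 0.01004
ε/(3.7D) = 7.85×10^-6; √(3.17ν²L/(gD³h_f)) = 7.28×10^-5
Q = -0.965·0.01004·ln(8.070×10^-5) = 0.09130 m³/s
Check: V = 1.66 m/s, Re = 2.83×10^5, f = 0.01486, h_f = 13.5 m ≈ 13.6 m ✓

Q ≈ 91.3 L/s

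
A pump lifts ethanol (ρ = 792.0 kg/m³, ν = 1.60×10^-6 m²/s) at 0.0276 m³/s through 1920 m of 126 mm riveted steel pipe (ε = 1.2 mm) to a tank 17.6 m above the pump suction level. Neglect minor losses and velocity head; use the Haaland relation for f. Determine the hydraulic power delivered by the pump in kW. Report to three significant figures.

V = 4Q/(πD²) = 2.213 m/s; Re = 1.74×10^5; ε/D = 0.00952; f = 0.03769
h_f = f(L/D)V²/2g = 143.4 m
Total head H = z + h_f = 17.6 + 143.4 = 161.0 m
P_hyd = ρgQH = 792.0·9.81·0.0276·161.0 = 34.53 kW

P_hyd ≈ 34.5 kW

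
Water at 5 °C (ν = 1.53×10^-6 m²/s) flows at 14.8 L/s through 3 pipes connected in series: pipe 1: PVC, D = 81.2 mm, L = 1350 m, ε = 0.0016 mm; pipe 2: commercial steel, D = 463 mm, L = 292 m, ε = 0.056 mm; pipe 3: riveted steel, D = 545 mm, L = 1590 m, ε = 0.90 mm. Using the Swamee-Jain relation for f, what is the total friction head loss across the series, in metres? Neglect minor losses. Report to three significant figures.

H ≈ 115 m

Pipe 1: V = 2.858 m/s, Re = 1.52×10^5, ε/D = 1.97×10^-5, f = 0.01656, h_1 = f(L/D)V²/2g = 114.6 m
Pipe 2: V = 0.08790 m/s, Re = 2.66×10^4, ε/D = 1.21×10^-4, f = 0.02441, h_2 = f(L/D)V²/2g = 0.006063 m
Pipe 3: V = 0.06344 m/s, Re = 2.26×10^4, ε/D = 0.00165, f = 0.02885, h_3 = f(L/D)V²/2g = 0.01727 m
Series → Q common, losses add: H = Σh = 114.6 m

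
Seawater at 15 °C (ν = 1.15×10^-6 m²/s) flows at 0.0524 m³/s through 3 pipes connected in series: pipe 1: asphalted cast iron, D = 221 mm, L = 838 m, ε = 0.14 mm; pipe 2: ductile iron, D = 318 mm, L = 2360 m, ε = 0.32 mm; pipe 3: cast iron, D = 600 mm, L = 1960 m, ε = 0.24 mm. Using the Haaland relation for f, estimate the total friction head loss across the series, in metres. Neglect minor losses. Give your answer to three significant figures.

Pipe 1: V = 1.366 m/s, Re = 2.63×10^5, ε/D = 6.33×10^-4, f = 0.01896, h_1 = f(L/D)V²/2g = 6.836 m
Pipe 2: V = 0.6598 m/s, Re = 1.82×10^5, ε/D = 0.00101, f = 0.02105, h_2 = f(L/D)V²/2g = 3.465 m
Pipe 3: V = 0.1853 m/s, Re = 9.67×10^4, ε/D = 4.00×10^-4, f = 0.01973, h_3 = f(L/D)V²/2g = 0.1128 m
Series → Q common, losses add: H = Σh = 10.41 m

H ≈ 10.4 m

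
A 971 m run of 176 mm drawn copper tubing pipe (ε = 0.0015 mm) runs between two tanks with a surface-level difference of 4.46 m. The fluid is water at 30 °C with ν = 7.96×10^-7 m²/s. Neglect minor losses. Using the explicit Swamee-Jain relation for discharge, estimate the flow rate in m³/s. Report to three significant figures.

Q ≈ 0.0247 m³/s

Swamee-Jain (Type II): Q = -0.965·√(gD⁵h_f/L)·ln[ε/(3.7D) + √(3.17ν²L/(gD³h_f))]
√(gD⁵h_f/L) = √(9.81·0.176⁵·4.46/971) = 0.002759
ε/(3.7D) = 2.30×10^-6; √(3.17ν²L/(gD³h_f)) = 9.04×10^-5
Q = -0.965·0.002759·ln(9.273×10^-5) = 0.02472 m³/s
Check: V = 1.02 m/s, Re = 2.25×10^5, f = 0.01527, h_f = 4.43 m ≈ 4.46 m ✓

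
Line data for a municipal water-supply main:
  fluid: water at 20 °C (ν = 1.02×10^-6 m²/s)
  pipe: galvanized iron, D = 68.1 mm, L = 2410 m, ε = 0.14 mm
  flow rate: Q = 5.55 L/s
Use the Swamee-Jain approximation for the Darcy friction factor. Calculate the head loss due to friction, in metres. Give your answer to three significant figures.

V = 4Q/(πD²) = 4·0.00555/(π·0.0681²) = 1.524 m/s
Re = VD/ν = 1.524·0.0681/1.02×10^-6 = 1.02×10^5 → turbulent
ε/D = 0.14/68.1 = 0.00206
Swamee-Jain: f = 0.02545
h_f = f(L/D)V²/(2g) = 0.02545·(2410/0.0681)·1.524²/(2·9.81) = 106.6 m

h_f ≈ 107 m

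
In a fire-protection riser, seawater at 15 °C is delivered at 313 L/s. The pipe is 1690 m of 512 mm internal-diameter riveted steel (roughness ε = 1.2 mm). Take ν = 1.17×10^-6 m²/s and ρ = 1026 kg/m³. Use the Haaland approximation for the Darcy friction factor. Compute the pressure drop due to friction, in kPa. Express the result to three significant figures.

Δp ≈ 96.7 kPa

V = 4Q/(πD²) = 4·0.313/(π·0.512²) = 1.520 m/s
Re = VD/ν = 1.520·0.512/1.17×10^-6 = 6.65×10^5 → turbulent
ε/D = 1.2/512 = 0.00234
Haaland: f = 0.02471
h_f = f(L/D)V²/(2g) = 0.02471·(1690/0.512)·1.520²/(2·9.81) = 9.607 m
Δp = ρg·h_f = 1026·9.81·9.607 = 96.69 kPa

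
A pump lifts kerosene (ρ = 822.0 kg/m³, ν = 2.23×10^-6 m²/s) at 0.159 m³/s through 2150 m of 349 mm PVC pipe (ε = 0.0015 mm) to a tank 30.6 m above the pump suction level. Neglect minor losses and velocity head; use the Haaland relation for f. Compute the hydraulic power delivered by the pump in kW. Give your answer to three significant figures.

P_hyd ≈ 55.7 kW

V = 4Q/(πD²) = 1.662 m/s; Re = 2.60×10^5; ε/D = 4.30×10^-6; f = 0.01476
h_f = f(L/D)V²/2g = 12.81 m
Total head H = z + h_f = 30.6 + 12.81 = 43.41 m
P_hyd = ρgQH = 822.0·9.81·0.159·43.41 = 55.65 kW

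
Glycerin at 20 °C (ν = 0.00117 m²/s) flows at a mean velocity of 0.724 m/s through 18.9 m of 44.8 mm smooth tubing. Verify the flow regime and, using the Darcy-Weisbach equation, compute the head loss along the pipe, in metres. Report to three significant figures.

Re = VD/ν = 0.724·0.04480/0.00117 = 27.7 → laminar (Re < 2300)
f = 64/Re = 2.309
h_f = f(L/D)V²/(2g) = 2.309·(18.9/0.04480)·0.724²/(2·9.81) = 26.02 m

h_f ≈ 26.0 m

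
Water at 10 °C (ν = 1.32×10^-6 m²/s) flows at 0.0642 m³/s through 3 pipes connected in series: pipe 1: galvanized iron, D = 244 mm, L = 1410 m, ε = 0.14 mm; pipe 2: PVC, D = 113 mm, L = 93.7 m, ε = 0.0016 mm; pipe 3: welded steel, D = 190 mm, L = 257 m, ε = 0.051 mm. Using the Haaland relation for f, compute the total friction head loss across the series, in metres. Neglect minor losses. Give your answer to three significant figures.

Pipe 1: V = 1.373 m/s, Re = 2.54×10^5, ε/D = 5.74×10^-4, f = 0.01869, h_1 = f(L/D)V²/2g = 10.37 m
Pipe 2: V = 6.402 m/s, Re = 5.48×10^5, ε/D = 1.42×10^-5, f = 0.01303, h_2 = f(L/D)V²/2g = 22.56 m
Pipe 3: V = 2.264 m/s, Re = 3.26×10^5, ε/D = 2.68×10^-4, f = 0.01645, h_3 = f(L/D)V²/2g = 5.814 m
Series → Q common, losses add: H = Σh = 38.75 m

H ≈ 38.7 m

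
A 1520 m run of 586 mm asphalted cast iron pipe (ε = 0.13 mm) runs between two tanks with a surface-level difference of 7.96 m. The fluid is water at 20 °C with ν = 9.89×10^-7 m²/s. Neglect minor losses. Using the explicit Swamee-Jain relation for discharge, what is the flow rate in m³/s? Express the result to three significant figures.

Q ≈ 0.544 m³/s

Swamee-Jain (Type II): Q = -0.965·√(gD⁵h_f/L)·ln[ε/(3.7D) + √(3.17ν²L/(gD³h_f))]
√(gD⁵h_f/L) = √(9.81·0.586⁵·7.96/1520) = 0.05958
ε/(3.7D) = 6.00×10^-5; √(3.17ν²L/(gD³h_f)) = 1.73×10^-5
Q = -0.965·0.05958·ln(7.728×10^-5) = 0.5444 m³/s
Check: V = 2.02 m/s, Re = 1.20×10^6, f = 0.01487, h_f = 8.01 m ≈ 7.96 m ✓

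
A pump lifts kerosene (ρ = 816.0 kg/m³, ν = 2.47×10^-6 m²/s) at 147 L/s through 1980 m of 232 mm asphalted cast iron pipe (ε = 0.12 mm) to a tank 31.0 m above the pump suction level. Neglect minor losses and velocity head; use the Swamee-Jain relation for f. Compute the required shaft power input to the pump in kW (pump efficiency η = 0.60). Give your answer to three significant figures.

P_shaft ≈ 250 kW

V = 4Q/(πD²) = 3.477 m/s; Re = 3.27×10^5; ε/D = 5.17×10^-4; f = 0.01832
h_f = f(L/D)V²/2g = 96.37 m
Total head H = z + h_f = 31.0 + 96.37 = 127.4 m
P_hyd = ρgQH = 816.0·9.81·0.147·127.4 = 149.9 kW
P_shaft = P_hyd/η = 149.9/0.60 = 249.8 kW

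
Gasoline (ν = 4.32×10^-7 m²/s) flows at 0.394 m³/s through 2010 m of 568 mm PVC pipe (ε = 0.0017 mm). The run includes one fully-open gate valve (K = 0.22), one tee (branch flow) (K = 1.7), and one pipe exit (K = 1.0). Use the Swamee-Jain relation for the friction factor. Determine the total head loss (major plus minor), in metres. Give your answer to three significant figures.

H_L ≈ 4.91 m

V = 4Q/(πD²) = 1.555 m/s; V²/2g = 0.1232 m
Re = 2.04×10^6, ε/D = 2.99×10^-6 → f = 0.01045 (Swamee-Jain)
Major: h_f = f(L/D)·V²/2g = 0.01045·3539·0.1232 = 4.555 m
Minor: ΣK = 2.92; h_m = ΣK·V²/2g = 0.3598 m
Total H_L = 4.555 + 0.3598 = 4.915 m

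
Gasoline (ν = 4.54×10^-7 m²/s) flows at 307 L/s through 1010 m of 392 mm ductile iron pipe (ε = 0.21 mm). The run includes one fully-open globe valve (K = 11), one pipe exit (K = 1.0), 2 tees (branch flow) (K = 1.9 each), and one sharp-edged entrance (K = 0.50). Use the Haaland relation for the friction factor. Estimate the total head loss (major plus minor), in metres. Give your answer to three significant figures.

V = 4Q/(πD²) = 2.544 m/s; V²/2g = 0.3298 m
Re = 2.20×10^6, ε/D = 5.36×10^-4 → f = 0.01719 (Haaland)
Major: h_f = f(L/D)·V²/2g = 0.01719·2577·0.3298 = 14.61 m
Minor: ΣK = 16.3; h_m = ΣK·V²/2g = 5.376 m
Total H_L = 14.61 + 5.376 = 19.98 m

H_L ≈ 20.0 m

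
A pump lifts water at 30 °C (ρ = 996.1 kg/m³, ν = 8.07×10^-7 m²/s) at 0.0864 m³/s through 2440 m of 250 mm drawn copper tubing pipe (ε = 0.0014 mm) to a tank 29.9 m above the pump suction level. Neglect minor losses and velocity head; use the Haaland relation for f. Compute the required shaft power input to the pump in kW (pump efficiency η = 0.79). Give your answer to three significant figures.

P_shaft ≈ 53.2 kW

V = 4Q/(πD²) = 1.760 m/s; Re = 5.45×10^5; ε/D = 5.60×10^-6; f = 0.01293
h_f = f(L/D)V²/2g = 19.92 m
Total head H = z + h_f = 29.9 + 19.92 = 49.82 m
P_hyd = ρgQH = 996.1·9.81·0.0864·49.82 = 42.07 kW
P_shaft = P_hyd/η = 42.07/0.79 = 53.25 kW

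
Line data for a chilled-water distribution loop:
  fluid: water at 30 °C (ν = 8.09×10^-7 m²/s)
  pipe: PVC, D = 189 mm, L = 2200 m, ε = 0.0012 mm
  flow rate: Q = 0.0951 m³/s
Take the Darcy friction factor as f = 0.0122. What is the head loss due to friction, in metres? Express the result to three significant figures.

h_f ≈ 83.2 m

V = 4Q/(πD²) = 4·0.0951/(π·0.189²) = 3.390 m/s
h_f = f(L/D)V²/(2g) = 0.01220·(2200/0.189)·3.390²/(2·9.81) = 83.17 m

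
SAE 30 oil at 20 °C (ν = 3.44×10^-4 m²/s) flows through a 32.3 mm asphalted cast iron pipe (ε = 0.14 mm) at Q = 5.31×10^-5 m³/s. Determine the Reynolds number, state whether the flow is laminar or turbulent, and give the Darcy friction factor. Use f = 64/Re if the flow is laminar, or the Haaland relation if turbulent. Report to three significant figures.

V = 4Q/(πD²) = 0.06480 m/s
Re = VD/ν = 0.06480·0.0323/3.44×10^-4 = 6.08
Re < 2300 → laminar → f = 64/Re = 10.52

Re ≈ 6.08; laminar; f = 64/Re ≈ 10.5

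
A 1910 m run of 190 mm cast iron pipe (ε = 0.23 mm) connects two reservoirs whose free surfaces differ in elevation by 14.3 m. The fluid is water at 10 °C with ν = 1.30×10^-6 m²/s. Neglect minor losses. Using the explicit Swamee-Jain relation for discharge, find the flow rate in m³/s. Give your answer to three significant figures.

Q ≈ 0.0319 m³/s

Swamee-Jain (Type II): Q = -0.965·√(gD⁵h_f/L)·ln[ε/(3.7D) + √(3.17ν²L/(gD³h_f))]
√(gD⁵h_f/L) = √(9.81·0.190⁵·14.3/1910) = 0.004265
ε/(3.7D) = 3.27×10^-4; √(3.17ν²L/(gD³h_f)) = 1.03×10^-4
Q = -0.965·0.004265·ln(4.303×10^-4) = 0.03190 m³/s
Check: V = 1.13 m/s, Re = 1.64×10^5, f = 0.02223, h_f = 14.4 m ≈ 14.3 m ✓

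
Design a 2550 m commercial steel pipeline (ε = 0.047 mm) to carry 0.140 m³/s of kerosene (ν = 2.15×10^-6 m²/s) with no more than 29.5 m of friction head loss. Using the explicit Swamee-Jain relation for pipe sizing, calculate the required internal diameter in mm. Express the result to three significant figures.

Swamee-Jain (Type III): D = 0.66·[ε^1.25·(LQ²/(gh_f))^4.75 + ν·Q^9.4·(L/(gh_f))^5.2]^0.04
LQ²/(gh_f) = 0.1727; L/(gh_f) = 8.811
Term 1 = ε^1.25·(…)^4.75 = 9.28×10^-10; Term 2 = ν·Q^9.4·(…)^5.2 = 1.66×10^-9
D = 0.66·(9.28×10^-10 + 1.66×10^-9)^0.04 = 0.2993 m = 299 mm
Check: V = 1.99 m/s, Re = 2.77×10^5, f = 0.01611, h_f = 27.7 m ≈ 29.5 m ✓

D ≈ 299 mm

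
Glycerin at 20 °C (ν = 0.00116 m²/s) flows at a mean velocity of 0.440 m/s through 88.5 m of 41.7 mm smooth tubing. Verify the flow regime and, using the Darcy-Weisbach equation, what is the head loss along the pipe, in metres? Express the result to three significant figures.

h_f ≈ 84.7 m

Re = VD/ν = 0.440·0.04170/0.00116 = 15.8 → laminar (Re < 2300)
f = 64/Re = 4.046
h_f = f(L/D)V²/(2g) = 4.046·(88.5/0.04170)·0.440²/(2·9.81) = 84.73 m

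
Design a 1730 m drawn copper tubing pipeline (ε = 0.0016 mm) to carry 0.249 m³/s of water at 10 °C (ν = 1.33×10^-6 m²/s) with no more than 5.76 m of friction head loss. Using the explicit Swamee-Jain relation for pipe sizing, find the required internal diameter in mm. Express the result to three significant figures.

Swamee-Jain (Type III): D = 0.66·[ε^1.25·(LQ²/(gh_f))^4.75 + ν·Q^9.4·(L/(gh_f))^5.2]^0.04
LQ²/(gh_f) = 1.898; L/(gh_f) = 30.62
Term 1 = ε^1.25·(…)^4.75 = 1.19×10^-6; Term 2 = ν·Q^9.4·(…)^5.2 = 1.50×10^-4
D = 0.66·(1.19×10^-6 + 1.50×10^-4)^0.04 = 0.4642 m = 464 mm
Check: V = 1.47 m/s, Re = 5.14×10^5, f = 0.01309, h_f = 5.38 m ≈ 5.76 m ✓

D ≈ 464 mm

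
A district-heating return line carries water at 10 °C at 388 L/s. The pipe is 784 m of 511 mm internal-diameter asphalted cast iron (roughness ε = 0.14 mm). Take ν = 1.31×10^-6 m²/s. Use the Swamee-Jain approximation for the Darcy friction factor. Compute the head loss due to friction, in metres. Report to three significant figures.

h_f ≈ 4.41 m

V = 4Q/(πD²) = 4·0.388/(π·0.511²) = 1.892 m/s
Re = VD/ν = 1.892·0.511/1.31×10^-6 = 7.38×10^5 → turbulent
ε/D = 0.14/511 = 2.74×10^-4
Swamee-Jain: f = 0.01576
h_f = f(L/D)V²/(2g) = 0.01576·(784/0.511)·1.892²/(2·9.81) = 4.412 m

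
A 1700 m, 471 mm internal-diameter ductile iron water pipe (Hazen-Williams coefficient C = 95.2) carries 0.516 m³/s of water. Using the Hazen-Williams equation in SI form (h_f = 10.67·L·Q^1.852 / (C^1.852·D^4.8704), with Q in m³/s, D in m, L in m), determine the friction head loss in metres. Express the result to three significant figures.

h_f = 10.67·1700·0.516^1.852 / (95.2^1.852·0.471^4.8704) = 45.14 m

h_f ≈ 45.1 m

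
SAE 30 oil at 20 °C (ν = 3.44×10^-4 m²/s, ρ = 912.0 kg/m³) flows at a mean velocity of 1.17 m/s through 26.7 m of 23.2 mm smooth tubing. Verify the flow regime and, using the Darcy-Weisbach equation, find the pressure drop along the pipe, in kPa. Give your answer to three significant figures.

Re = VD/ν = 1.17·0.02320/3.44×10^-4 = 78.9 → laminar (Re < 2300)
f = 64/Re = 0.8111
h_f = f(L/D)V²/(2g) = 0.8111·(26.7/0.02320)·1.17²/(2·9.81) = 65.13 m
Δp = ρg·h_f = 912.0·9.81·65.13 = 582.7 kPa

Δp ≈ 583 kPa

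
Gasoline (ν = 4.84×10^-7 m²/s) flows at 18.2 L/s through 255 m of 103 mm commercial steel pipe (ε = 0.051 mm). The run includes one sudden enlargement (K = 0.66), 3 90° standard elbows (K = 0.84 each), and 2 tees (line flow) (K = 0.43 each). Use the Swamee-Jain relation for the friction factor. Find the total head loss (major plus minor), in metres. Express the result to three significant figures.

V = 4Q/(πD²) = 2.184 m/s; V²/2g = 0.2432 m
Re = 4.65×10^5, ε/D = 4.95×10^-4 → f = 0.01781 (Swamee-Jain)
Major: h_f = f(L/D)·V²/2g = 0.01781·2476·0.2432 = 10.72 m
Minor: ΣK = 4.04; h_m = ΣK·V²/2g = 0.9824 m
Total H_L = 10.72 + 0.9824 = 11.71 m

H_L ≈ 11.7 m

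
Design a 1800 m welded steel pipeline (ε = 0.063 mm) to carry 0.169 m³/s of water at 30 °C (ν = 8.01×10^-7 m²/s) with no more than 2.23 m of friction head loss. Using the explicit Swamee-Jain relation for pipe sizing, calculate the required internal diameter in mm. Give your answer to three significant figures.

D ≈ 494 mm

Swamee-Jain (Type III): D = 0.66·[ε^1.25·(LQ²/(gh_f))^4.75 + ν·Q^9.4·(L/(gh_f))^5.2]^0.04
LQ²/(gh_f) = 2.350; L/(gh_f) = 82.28
Term 1 = ε^1.25·(…)^4.75 = 3.25×10^-4; Term 2 = ν·Q^9.4·(…)^5.2 = 4.03×10^-4
D = 0.66·(3.25×10^-4 + 4.03×10^-4)^0.04 = 0.4943 m = 494 mm
Check: V = 0.881 m/s, Re = 5.43×10^5, f = 0.01465, h_f = 2.11 m ≈ 2.23 m ✓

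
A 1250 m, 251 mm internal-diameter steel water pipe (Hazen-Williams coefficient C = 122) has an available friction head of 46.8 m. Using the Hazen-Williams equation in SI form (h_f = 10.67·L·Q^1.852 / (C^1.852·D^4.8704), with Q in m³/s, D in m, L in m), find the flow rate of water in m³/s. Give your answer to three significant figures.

Q ≈ 0.152 m³/s

Rearranging: Q = [h_f·C^1.852·D^4.8704 / (10.67·L)]^(1/1.852)
Q = [46.8·122^1.852·0.251^4.8704 / (10.67·1250)]^0.540 = 0.1521 m³/s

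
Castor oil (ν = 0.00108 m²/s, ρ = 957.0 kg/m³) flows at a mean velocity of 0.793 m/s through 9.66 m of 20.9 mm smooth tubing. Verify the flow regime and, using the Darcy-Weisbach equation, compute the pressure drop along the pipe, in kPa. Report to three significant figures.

Re = VD/ν = 0.793·0.02090/0.00108 = 15.3 → laminar (Re < 2300)
f = 64/Re = 4.170
h_f = f(L/D)V²/(2g) = 4.170·(9.66/0.02090)·0.793²/(2·9.81) = 61.78 m
Δp = ρg·h_f = 957.0·9.81·61.78 = 580.0 kPa

Δp ≈ 580 kPa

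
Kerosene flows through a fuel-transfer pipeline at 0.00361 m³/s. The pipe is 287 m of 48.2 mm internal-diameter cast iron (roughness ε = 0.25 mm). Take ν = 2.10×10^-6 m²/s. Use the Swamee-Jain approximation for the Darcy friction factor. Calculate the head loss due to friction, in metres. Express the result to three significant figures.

h_f ≈ 39.2 m

V = 4Q/(πD²) = 4·0.00361/(π·0.0482²) = 1.978 m/s
Re = VD/ν = 1.978·0.0482/2.10×10^-6 = 4.54×10^4 → turbulent
ε/D = 0.25/48.2 = 0.00519
Swamee-Jain: f = 0.03302
h_f = f(L/D)V²/(2g) = 0.03302·(287/0.0482)·1.978²/(2·9.81) = 39.22 m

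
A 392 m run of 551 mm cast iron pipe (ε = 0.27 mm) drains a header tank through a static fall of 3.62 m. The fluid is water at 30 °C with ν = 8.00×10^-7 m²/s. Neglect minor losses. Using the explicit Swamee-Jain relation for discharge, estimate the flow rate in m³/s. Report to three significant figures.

Q ≈ 0.579 m³/s

Swamee-Jain (Type II): Q = -0.965·√(gD⁵h_f/L)·ln[ε/(3.7D) + √(3.17ν²L/(gD³h_f))]
√(gD⁵h_f/L) = √(9.81·0.551⁵·3.62/392) = 0.06783
ε/(3.7D) = 1.32×10^-4; √(3.17ν²L/(gD³h_f)) = 1.16×10^-5
Q = -0.965·0.06783·ln(1.440×10^-4) = 0.5790 m³/s
Check: V = 2.43 m/s, Re = 1.67×10^6, f = 0.01701, h_f = 3.64 m ≈ 3.62 m ✓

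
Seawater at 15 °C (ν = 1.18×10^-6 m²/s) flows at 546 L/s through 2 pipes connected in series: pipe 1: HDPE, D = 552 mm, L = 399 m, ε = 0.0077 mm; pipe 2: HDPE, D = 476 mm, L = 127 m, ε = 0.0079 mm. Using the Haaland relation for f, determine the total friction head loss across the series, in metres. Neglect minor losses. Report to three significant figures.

Pipe 1: V = 2.282 m/s, Re = 1.07×10^6, ε/D = 1.39×10^-5, f = 0.01173, h_1 = f(L/D)V²/2g = 2.249 m
Pipe 2: V = 3.068 m/s, Re = 1.24×10^6, ε/D = 1.66×10^-5, f = 0.01154, h_2 = f(L/D)V²/2g = 1.477 m
Series → Q common, losses add: H = Σh = 3.727 m

H ≈ 3.73 m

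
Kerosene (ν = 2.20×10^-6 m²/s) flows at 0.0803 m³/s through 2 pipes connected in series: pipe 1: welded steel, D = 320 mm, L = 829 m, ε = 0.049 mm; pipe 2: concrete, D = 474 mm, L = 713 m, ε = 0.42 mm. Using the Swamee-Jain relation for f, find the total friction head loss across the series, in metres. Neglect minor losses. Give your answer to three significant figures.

H ≈ 2.67 m

Pipe 1: V = 0.9984 m/s, Re = 1.45×10^5, ε/D = 1.53×10^-4, f = 0.01762, h_1 = f(L/D)V²/2g = 2.319 m
Pipe 2: V = 0.4551 m/s, Re = 9.80×10^4, ε/D = 8.86×10^-4, f = 0.02198, h_2 = f(L/D)V²/2g = 0.3490 m
Series → Q common, losses add: H = Σh = 2.668 m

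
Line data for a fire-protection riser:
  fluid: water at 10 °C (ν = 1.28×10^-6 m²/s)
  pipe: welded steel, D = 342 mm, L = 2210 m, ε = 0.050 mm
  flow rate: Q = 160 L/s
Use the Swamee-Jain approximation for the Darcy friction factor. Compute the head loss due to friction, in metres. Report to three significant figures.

V = 4Q/(πD²) = 4·0.160/(π·0.342²) = 1.742 m/s
Re = VD/ν = 1.742·0.342/1.28×10^-6 = 4.65×10^5 → turbulent
ε/D = 0.050/342 = 1.46×10^-4
Swamee-Jain: f = 0.01509
h_f = f(L/D)V²/(2g) = 0.01509·(2210/0.342)·1.742²/(2·9.81) = 15.07 m

h_f ≈ 15.1 m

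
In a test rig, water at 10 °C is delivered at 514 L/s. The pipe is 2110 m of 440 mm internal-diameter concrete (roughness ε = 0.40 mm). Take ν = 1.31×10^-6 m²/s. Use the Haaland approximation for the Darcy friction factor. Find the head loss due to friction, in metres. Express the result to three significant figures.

h_f ≈ 54.4 m

V = 4Q/(πD²) = 4·0.514/(π·0.440²) = 3.380 m/s
Re = VD/ν = 3.380·0.440/1.31×10^-6 = 1.14×10^6 → turbulent
ε/D = 0.40/440 = 9.09×10^-4
Haaland: f = 0.01948
h_f = f(L/D)V²/(2g) = 0.01948·(2110/0.440)·3.380²/(2·9.81) = 54.40 m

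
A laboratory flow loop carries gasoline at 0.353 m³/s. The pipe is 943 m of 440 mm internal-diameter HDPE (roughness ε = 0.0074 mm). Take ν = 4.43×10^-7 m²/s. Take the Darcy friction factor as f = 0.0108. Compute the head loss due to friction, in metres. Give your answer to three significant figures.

h_f ≈ 6.36 m

V = 4Q/(πD²) = 4·0.353/(π·0.440²) = 2.322 m/s
h_f = f(L/D)V²/(2g) = 0.01080·(943/0.440)·2.322²/(2·9.81) = 6.358 m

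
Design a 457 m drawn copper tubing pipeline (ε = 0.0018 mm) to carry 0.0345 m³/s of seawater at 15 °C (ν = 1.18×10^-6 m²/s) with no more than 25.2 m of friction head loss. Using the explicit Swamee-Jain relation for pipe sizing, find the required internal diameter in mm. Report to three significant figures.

Swamee-Jain (Type III): D = 0.66·[ε^1.25·(LQ²/(gh_f))^4.75 + ν·Q^9.4·(L/(gh_f))^5.2]^0.04
LQ²/(gh_f) = 0.002200; L/(gh_f) = 1.849
Term 1 = ε^1.25·(…)^4.75 = 1.57×10^-20; Term 2 = ν·Q^9.4·(…)^5.2 = 5.19×10^-19
D = 0.66·(1.57×10^-20 + 5.19×10^-19)^0.04 = 0.1226 m = 123 mm
Check: V = 2.92 m/s, Re = 3.04×10^5, f = 0.01452, h_f = 23.5 m ≈ 25.2 m ✓

D ≈ 123 mm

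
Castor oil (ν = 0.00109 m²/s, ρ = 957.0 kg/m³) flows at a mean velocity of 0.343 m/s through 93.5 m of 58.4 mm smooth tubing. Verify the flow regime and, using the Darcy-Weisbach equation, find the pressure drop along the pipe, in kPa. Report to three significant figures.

Δp ≈ 314 kPa

Re = VD/ν = 0.343·0.05840/0.00109 = 18.4 → laminar (Re < 2300)
f = 64/Re = 3.483
h_f = f(L/D)V²/(2g) = 3.483·(93.5/0.05840)·0.343²/(2·9.81) = 33.43 m
Δp = ρg·h_f = 957.0·9.81·33.43 = 313.9 kPa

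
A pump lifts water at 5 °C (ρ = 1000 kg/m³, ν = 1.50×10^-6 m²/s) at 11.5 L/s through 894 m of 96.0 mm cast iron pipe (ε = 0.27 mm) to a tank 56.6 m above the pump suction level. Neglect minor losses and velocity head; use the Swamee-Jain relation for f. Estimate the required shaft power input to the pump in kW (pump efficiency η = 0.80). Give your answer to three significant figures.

V = 4Q/(πD²) = 1.589 m/s; Re = 1.02×10^5; ε/D = 0.00281; f = 0.02728
h_f = f(L/D)V²/2g = 32.68 m
Total head H = z + h_f = 56.6 + 32.68 = 89.28 m
P_hyd = ρgQH = 1000·9.81·0.0115·89.28 = 10.07 kW
P_shaft = P_hyd/η = 10.07/0.80 = 12.59 kW

P_shaft ≈ 12.6 kW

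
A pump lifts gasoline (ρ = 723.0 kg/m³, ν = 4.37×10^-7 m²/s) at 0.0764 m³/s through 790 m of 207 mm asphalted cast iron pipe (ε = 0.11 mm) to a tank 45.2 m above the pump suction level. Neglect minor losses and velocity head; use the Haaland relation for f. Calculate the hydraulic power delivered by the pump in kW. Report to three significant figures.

P_hyd ≈ 33.9 kW

V = 4Q/(πD²) = 2.270 m/s; Re = 1.08×10^6; ε/D = 5.31×10^-4; f = 0.01736
h_f = f(L/D)V²/2g = 17.40 m
Total head H = z + h_f = 45.2 + 17.40 = 62.60 m
P_hyd = ρgQH = 723.0·9.81·0.0764·62.60 = 33.92 kW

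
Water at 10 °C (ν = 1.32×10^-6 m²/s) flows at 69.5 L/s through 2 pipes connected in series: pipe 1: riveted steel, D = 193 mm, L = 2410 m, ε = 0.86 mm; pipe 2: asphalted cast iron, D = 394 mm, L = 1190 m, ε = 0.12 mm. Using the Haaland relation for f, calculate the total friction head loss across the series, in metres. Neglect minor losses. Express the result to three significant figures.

H ≈ 107 m

Pipe 1: V = 2.376 m/s, Re = 3.47×10^5, ε/D = 0.00446, f = 0.02966, h_1 = f(L/D)V²/2g = 106.5 m
Pipe 2: V = 0.5700 m/s, Re = 1.70×10^5, ε/D = 3.05×10^-4, f = 0.01787, h_2 = f(L/D)V²/2g = 0.8938 m
Series → Q common, losses add: H = Σh = 107.4 m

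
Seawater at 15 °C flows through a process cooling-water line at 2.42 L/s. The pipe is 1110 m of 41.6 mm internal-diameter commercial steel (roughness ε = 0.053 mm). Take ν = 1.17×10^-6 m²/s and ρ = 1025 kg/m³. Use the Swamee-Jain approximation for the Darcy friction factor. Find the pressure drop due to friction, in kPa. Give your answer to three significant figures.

Δp ≈ 1050 kPa

V = 4Q/(πD²) = 4·0.00242/(π·0.0416²) = 1.780 m/s
Re = VD/ν = 1.780·0.0416/1.17×10^-6 = 6.33×10^4 → turbulent
ε/D = 0.053/41.6 = 0.00127
Swamee-Jain: f = 0.02428
h_f = f(L/D)V²/(2g) = 0.02428·(1110/0.0416)·1.780²/(2·9.81) = 104.7 m
Δp = ρg·h_f = 1025·9.81·104.7 = 1053 kPa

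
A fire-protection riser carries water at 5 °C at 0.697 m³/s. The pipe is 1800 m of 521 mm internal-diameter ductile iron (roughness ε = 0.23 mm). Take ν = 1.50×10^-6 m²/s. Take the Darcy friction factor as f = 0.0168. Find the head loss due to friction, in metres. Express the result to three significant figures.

h_f ≈ 31.6 m

V = 4Q/(πD²) = 4·0.697/(π·0.521²) = 3.269 m/s
h_f = f(L/D)V²/(2g) = 0.01680·(1800/0.521)·3.269²/(2·9.81) = 31.62 m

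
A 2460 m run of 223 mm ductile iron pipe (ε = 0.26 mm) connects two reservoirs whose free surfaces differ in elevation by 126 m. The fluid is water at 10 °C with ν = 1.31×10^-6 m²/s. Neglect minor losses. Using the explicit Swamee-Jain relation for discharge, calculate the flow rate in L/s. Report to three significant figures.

Swamee-Jain (Type II): Q = -0.965·√(gD⁵h_f/L)·ln[ε/(3.7D) + √(3.17ν²L/(gD³h_f))]
√(gD⁵h_f/L) = √(9.81·0.223⁵·126/2460) = 0.01665
ε/(3.7D) = 3.15×10^-4; √(3.17ν²L/(gD³h_f)) = 3.12×10^-5
Q = -0.965·0.01665·ln(3.464×10^-4) = 0.1280 m³/s
Check: V = 3.28 m/s, Re = 5.58×10^5, f = 0.02099, h_f = 127 m ≈ 126 m ✓

Q ≈ 128 L/s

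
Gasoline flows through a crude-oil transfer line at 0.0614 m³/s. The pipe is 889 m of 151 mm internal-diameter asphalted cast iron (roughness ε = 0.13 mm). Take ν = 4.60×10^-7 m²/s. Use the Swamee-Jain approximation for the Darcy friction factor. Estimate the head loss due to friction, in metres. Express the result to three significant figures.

V = 4Q/(πD²) = 4·0.0614/(π·0.151²) = 3.429 m/s
Re = VD/ν = 3.429·0.151/4.60×10^-7 = 1.13×10^6 → turbulent
ε/D = 0.13/151 = 8.61×10^-4
Swamee-Jain: f = 0.01933
h_f = f(L/D)V²/(2g) = 0.01933·(889/0.151)·3.429²/(2·9.81) = 68.18 m

h_f ≈ 68.2 m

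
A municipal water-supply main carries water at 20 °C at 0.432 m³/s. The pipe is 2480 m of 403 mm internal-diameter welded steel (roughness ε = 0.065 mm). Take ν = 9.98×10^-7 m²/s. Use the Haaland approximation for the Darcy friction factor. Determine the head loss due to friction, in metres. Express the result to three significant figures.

V = 4Q/(πD²) = 4·0.432/(π·0.403²) = 3.387 m/s
Re = VD/ν = 3.387·0.403/9.98×10^-7 = 1.37×10^6 → turbulent
ε/D = 0.065/403 = 1.61×10^-4
Haaland: f = 0.01391
h_f = f(L/D)V²/(2g) = 0.01391·(2480/0.403)·3.387²/(2·9.81) = 50.05 m

h_f ≈ 50.0 m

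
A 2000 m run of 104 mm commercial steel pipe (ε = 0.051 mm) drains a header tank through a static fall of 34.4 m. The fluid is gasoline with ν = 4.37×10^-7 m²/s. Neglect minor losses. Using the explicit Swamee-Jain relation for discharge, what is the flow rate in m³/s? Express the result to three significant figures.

Swamee-Jain (Type II): Q = -0.965·√(gD⁵h_f/L)·ln[ε/(3.7D) + √(3.17ν²L/(gD³h_f))]
√(gD⁵h_f/L) = √(9.81·0.104⁵·34.4/2000) = 0.001433
ε/(3.7D) = 1.33×10^-4; √(3.17ν²L/(gD³h_f)) = 5.65×10^-5
Q = -0.965·0.001433·ln(1.890×10^-4) = 0.01185 m³/s
Check: V = 1.40 m/s, Re = 3.32×10^5, f = 0.01815, h_f = 34.6 m ≈ 34.4 m ✓

Q ≈ 0.0119 m³/s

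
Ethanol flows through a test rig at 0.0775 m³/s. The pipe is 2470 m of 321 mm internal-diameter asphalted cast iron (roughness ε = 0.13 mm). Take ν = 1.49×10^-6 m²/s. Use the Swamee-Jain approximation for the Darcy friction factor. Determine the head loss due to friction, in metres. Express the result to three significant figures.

V = 4Q/(πD²) = 4·0.0775/(π·0.321²) = 0.9576 m/s
Re = VD/ν = 0.9576·0.321/1.49×10^-6 = 2.06×10^5 → turbulent
ε/D = 0.13/321 = 4.05×10^-4
Swamee-Jain: f = 0.01836
h_f = f(L/D)V²/(2g) = 0.01836·(2470/0.321)·0.9576²/(2·9.81) = 6.603 m

h_f ≈ 6.60 m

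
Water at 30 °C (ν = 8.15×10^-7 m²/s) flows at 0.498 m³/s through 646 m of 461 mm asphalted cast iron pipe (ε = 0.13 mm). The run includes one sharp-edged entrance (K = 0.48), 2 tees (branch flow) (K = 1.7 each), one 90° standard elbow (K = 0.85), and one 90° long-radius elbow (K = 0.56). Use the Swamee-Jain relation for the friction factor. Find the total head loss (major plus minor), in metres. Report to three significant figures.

H_L ≈ 12.1 m

V = 4Q/(πD²) = 2.984 m/s; V²/2g = 0.4537 m
Re = 1.69×10^6, ε/D = 2.82×10^-4 → f = 0.01529 (Swamee-Jain)
Major: h_f = f(L/D)·V²/2g = 0.01529·1401·0.4537 = 9.722 m
Minor: ΣK = 5.29; h_m = ΣK·V²/2g = 2.400 m
Total H_L = 9.722 + 2.400 = 12.12 m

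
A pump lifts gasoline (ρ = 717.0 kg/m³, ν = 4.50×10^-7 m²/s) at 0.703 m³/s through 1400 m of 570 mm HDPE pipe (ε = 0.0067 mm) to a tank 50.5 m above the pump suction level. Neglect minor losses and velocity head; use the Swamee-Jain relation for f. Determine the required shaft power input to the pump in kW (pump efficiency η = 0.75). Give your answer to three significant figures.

P_shaft ≈ 396 kW

V = 4Q/(πD²) = 2.755 m/s; Re = 3.49×10^6; ε/D = 1.18×10^-5; f = 0.01010
h_f = f(L/D)V²/2g = 9.598 m
Total head H = z + h_f = 50.5 + 9.598 = 60.10 m
P_hyd = ρgQH = 717.0·9.81·0.703·60.10 = 297.2 kW
P_shaft = P_hyd/η = 297.2/0.75 = 396.2 kW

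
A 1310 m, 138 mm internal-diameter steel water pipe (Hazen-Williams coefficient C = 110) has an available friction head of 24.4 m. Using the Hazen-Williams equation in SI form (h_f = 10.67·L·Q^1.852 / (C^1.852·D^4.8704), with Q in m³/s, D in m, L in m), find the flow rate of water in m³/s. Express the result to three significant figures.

Rearranging: Q = [h_f·C^1.852·D^4.8704 / (10.67·L)]^(1/1.852)
Q = [24.4·110^1.852·0.138^4.8704 / (10.67·1310)]^0.540 = 0.01951 m³/s

Q ≈ 0.0195 m³/s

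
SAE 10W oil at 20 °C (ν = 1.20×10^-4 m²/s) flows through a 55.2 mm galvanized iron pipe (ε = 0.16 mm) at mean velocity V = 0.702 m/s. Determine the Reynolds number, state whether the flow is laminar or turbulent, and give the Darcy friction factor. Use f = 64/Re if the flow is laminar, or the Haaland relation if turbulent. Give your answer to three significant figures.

Re = VD/ν = 0.7020·0.0552/1.20×10^-4 = 323
Re < 2300 → laminar → f = 64/Re = 0.1982

Re ≈ 323; laminar; f = 64/Re ≈ 0.198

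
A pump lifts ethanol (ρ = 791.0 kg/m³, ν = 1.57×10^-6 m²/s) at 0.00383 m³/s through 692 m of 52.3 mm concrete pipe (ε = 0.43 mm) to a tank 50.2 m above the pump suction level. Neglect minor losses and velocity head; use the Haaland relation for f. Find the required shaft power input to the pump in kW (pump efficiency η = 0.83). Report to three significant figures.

V = 4Q/(πD²) = 1.783 m/s; Re = 5.94×10^4; ε/D = 0.00822; f = 0.03663
h_f = f(L/D)V²/2g = 78.51 m
Total head H = z + h_f = 50.2 + 78.51 = 128.7 m
P_hyd = ρgQH = 791.0·9.81·0.00383·128.7 = 3.825 kW
P_shaft = P_hyd/η = 3.825/0.83 = 4.609 kW

P_shaft ≈ 4.61 kW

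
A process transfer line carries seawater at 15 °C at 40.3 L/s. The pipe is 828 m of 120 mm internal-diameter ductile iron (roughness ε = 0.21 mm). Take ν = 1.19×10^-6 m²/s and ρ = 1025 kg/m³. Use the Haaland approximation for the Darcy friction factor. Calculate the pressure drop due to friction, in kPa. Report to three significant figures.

V = 4Q/(πD²) = 4·0.0403/(π·0.120²) = 3.563 m/s
Re = VD/ν = 3.563·0.120/1.19×10^-6 = 3.59×10^5 → turbulent
ε/D = 0.21/120 = 0.00175
Haaland: f = 0.02314
h_f = f(L/D)V²/(2g) = 0.02314·(828/0.120)·3.563²/(2·9.81) = 103.3 m
Δp = ρg·h_f = 1025·9.81·103.3 = 1039 kPa

Δp ≈ 1040 kPa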